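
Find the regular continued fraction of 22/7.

Run the Euclidean algorithm on 22 and 7; the successive quotients are the partial quotients a_0, a_1, ... (each step inverts the fractional part left over by the previous one):
  22 = 3*7 + 1, so a_0 = 3.
  7 = 7*1 + 0, so a_1 = 7.
The remainder reaches 0 after 2 divisions, so the expansion has 2 partial quotients, read off in order.

[3; 7]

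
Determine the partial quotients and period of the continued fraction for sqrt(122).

[11; (22)]

Write x_i = (sqrt(122) + m_i)/d_i with (m_0, d_0) = (0, 1). a_0 = floor(sqrt(122)) = 11, since 11^2 = 121 <= 122 < 144 = 12^2.
Iterate m_{i+1} = d_i*a_i - m_i, d_{i+1} = (122 - m_{i+1}^2)/d_i, a_{i+1} = floor((a_0 + m_{i+1})/d_{i+1}):
  m_1 = 1*11 - 0 = 11, d_1 = (122 - 11^2)/1 = 1/1 = 1, a_1 = floor((11 + 11)/1) = 22.
  m_2 = 1*22 - 11 = 11, d_2 = (122 - 11^2)/1 = 1/1 = 1: (m_2, d_2) = (m_1, d_1) = (11, 1), so from here the quotient a_1 repeats; the period length is 1.
Hence the expansion of sqrt(122) is a_0 = 11 followed by the repeating block 22 (period 1).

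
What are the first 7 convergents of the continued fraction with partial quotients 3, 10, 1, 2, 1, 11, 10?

3/1, 31/10, 34/11, 99/32, 133/43, 1562/505, 15753/5093

Using the convergent recurrence p_i = a_i*p_{i-1} + p_{i-2}, q_i = a_i*q_{i-1} + q_{i-2} with p_{-2}=0, p_{-1}=1, q_{-2}=1, q_{-1}=0:
  i=0: a_0=3, p_0 = 3*1 + 0 = 3, q_0 = 3*0 + 1 = 1.
  i=1: a_1=10, p_1 = 10*3 + 1 = 31, q_1 = 10*1 + 0 = 10.
  i=2: a_2=1, p_2 = 1*31 + 3 = 34, q_2 = 1*10 + 1 = 11.
  i=3: a_3=2, p_3 = 2*34 + 31 = 99, q_3 = 2*11 + 10 = 32.
  i=4: a_4=1, p_4 = 1*99 + 34 = 133, q_4 = 1*32 + 11 = 43.
  i=5: a_5=11, p_5 = 11*133 + 99 = 1562, q_5 = 11*43 + 32 = 505.
  i=6: a_6=10, p_6 = 10*1562 + 133 = 15753, q_6 = 10*505 + 43 = 5093.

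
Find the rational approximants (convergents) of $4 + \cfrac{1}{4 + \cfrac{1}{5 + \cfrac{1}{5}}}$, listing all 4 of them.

4/1, 17/4, 89/21, 462/109

Using the convergent recurrence p_i = a_i*p_{i-1} + p_{i-2}, q_i = a_i*q_{i-1} + q_{i-2} with p_{-2}=0, p_{-1}=1, q_{-2}=1, q_{-1}=0:
  i=0: a_0=4, p_0 = 4*1 + 0 = 4, q_0 = 4*0 + 1 = 1.
  i=1: a_1=4, p_1 = 4*4 + 1 = 17, q_1 = 4*1 + 0 = 4.
  i=2: a_2=5, p_2 = 5*17 + 4 = 89, q_2 = 5*4 + 1 = 21.
  i=3: a_3=5, p_3 = 5*89 + 17 = 462, q_3 = 5*21 + 4 = 109.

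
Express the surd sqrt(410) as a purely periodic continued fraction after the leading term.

[20; (4, 40)]

Write x_i = (sqrt(410) + m_i)/d_i with (m_0, d_0) = (0, 1). a_0 = floor(sqrt(410)) = 20, since 20^2 = 400 <= 410 < 441 = 21^2.
Iterate m_{i+1} = d_i*a_i - m_i, d_{i+1} = (410 - m_{i+1}^2)/d_i, a_{i+1} = floor((a_0 + m_{i+1})/d_{i+1}):
  m_1 = 1*20 - 0 = 20, d_1 = (410 - 20^2)/1 = 10/1 = 10, a_1 = floor((20 + 20)/10) = 4.
  m_2 = 10*4 - 20 = 20, d_2 = (410 - 20^2)/10 = 10/10 = 1, a_2 = floor((20 + 20)/1) = 40.
  m_3 = 1*40 - 20 = 20, d_3 = (410 - 20^2)/1 = 10/1 = 10: (m_3, d_3) = (m_1, d_1) = (20, 10), so from here the quotients repeat a_1, a_2; the period length is 2.
Hence the expansion of sqrt(410) is a_0 = 20 followed by the repeating block 4, 40 (period 2).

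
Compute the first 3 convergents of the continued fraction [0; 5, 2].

Using the convergent recurrence p_i = a_i*p_{i-1} + p_{i-2}, q_i = a_i*q_{i-1} + q_{i-2} with p_{-2}=0, p_{-1}=1, q_{-2}=1, q_{-1}=0:
  i=0: a_0=0, p_0 = 0*1 + 0 = 0, q_0 = 0*0 + 1 = 1.
  i=1: a_1=5, p_1 = 5*0 + 1 = 1, q_1 = 5*1 + 0 = 5.
  i=2: a_2=2, p_2 = 2*1 + 0 = 2, q_2 = 2*5 + 1 = 11.

0/1, 1/5, 2/11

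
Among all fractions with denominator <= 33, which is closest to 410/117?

7/2

Expand x = 410/117 as a continued fraction with the Euclidean algorithm:
  410 = 3*117 + 59, so a_0 = 3.
  117 = 1*59 + 58, so a_1 = 1.
  59 = 1*58 + 1, so a_2 = 1.
  58 = 58*1 + 0, so a_3 = 58.
so x = [3; 1, 1, 58].
Convergents (p_i = a_i*p_{i-1} + p_{i-2}, q_i = a_i*q_{i-1} + q_{i-2} with p_{-2}=0, p_{-1}=1, q_{-2}=1, q_{-1}=0), until the denominator exceeds 33:
  i=0: a_0=3, p_0 = 3*1 + 0 = 3, q_0 = 3*0 + 1 = 1.
  i=1: a_1=1, p_1 = 1*3 + 1 = 4, q_1 = 1*1 + 0 = 1.
  i=2: a_2=1, p_2 = 1*4 + 3 = 7, q_2 = 1*1 + 1 = 2.
  i=3: a_3=58, p_3 = 58*7 + 4 = 410, q_3 = 58*2 + 1 = 117.
q_3 = 117 > 33, so the last convergent with denominator <= 33 is p_2/q_2 = 7/2.
The closest fraction with denominator <= 33 is either p_2/q_2 or the intermediate fraction (k*p_2 + p_1)/(k*q_2 + q_1) with the largest k >= 1 whose denominator stays <= 33; these approach x as k grows, and every other convergent or intermediate fraction in range is farther away.
Largest k: floor((33 - q_1)/q_2) = floor((33 - 1)/2) = 16.
That gives (16*7 + 4)/(16*2 + 1) = 116/33.
Compare the errors: |x - 7/2| = |410*2 - 7*117|/(117*2) = 1/234, and |x - 116/33| = |410*33 - 116*117|/(117*33) = 42/3861.
Cross-multiplying, 1*3861 = 3861 < 9828 = 42*234, so 1/234 is smaller: the convergent 7/2 is closer to x than 116/33.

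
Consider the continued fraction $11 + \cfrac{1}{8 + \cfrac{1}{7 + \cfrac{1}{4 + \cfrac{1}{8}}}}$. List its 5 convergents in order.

11/1, 89/8, 634/57, 2625/236, 21634/1945

Using the convergent recurrence p_i = a_i*p_{i-1} + p_{i-2}, q_i = a_i*q_{i-1} + q_{i-2} with p_{-2}=0, p_{-1}=1, q_{-2}=1, q_{-1}=0:
  i=0: a_0=11, p_0 = 11*1 + 0 = 11, q_0 = 11*0 + 1 = 1.
  i=1: a_1=8, p_1 = 8*11 + 1 = 89, q_1 = 8*1 + 0 = 8.
  i=2: a_2=7, p_2 = 7*89 + 11 = 634, q_2 = 7*8 + 1 = 57.
  i=3: a_3=4, p_3 = 4*634 + 89 = 2625, q_3 = 4*57 + 8 = 236.
  i=4: a_4=8, p_4 = 8*2625 + 634 = 21634, q_4 = 8*236 + 57 = 1945.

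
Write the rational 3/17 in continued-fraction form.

Run the Euclidean algorithm on 3 and 17; the successive quotients are the partial quotients a_0, a_1, ... (each step inverts the fractional part left over by the previous one):
  3 = 0*17 + 3, so a_0 = 0.
  17 = 5*3 + 2, so a_1 = 5.
  3 = 1*2 + 1, so a_2 = 1.
  2 = 2*1 + 0, so a_3 = 2.
The remainder reaches 0 after 4 divisions, so the expansion has 4 partial quotients, read off in order.

[0; 5, 1, 2]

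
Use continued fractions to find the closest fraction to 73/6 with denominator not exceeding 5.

61/5

Expand x = 73/6 as a continued fraction with the Euclidean algorithm:
  73 = 12*6 + 1, so a_0 = 12.
  6 = 6*1 + 0, so a_1 = 6.
so x = [12; 6].
Convergents (p_i = a_i*p_{i-1} + p_{i-2}, q_i = a_i*q_{i-1} + q_{i-2} with p_{-2}=0, p_{-1}=1, q_{-2}=1, q_{-1}=0), until the denominator exceeds 5:
  i=0: a_0=12, p_0 = 12*1 + 0 = 12, q_0 = 12*0 + 1 = 1.
  i=1: a_1=6, p_1 = 6*12 + 1 = 73, q_1 = 6*1 + 0 = 6.
q_1 = 6 > 5, so the last convergent with denominator <= 5 is p_0/q_0 = 12/1.
The closest fraction with denominator <= 5 is either p_0/q_0 or the intermediate fraction (k*p_0 + p_{-1})/(k*q_0 + q_{-1}) with the largest k >= 1 whose denominator stays <= 5; these approach x as k grows, and every other convergent or intermediate fraction in range is farther away.
Largest k: floor((5 - q_{-1})/q_0) = floor((5 - 0)/1) = 5 (using the seeds p_{-1} = 1, q_{-1} = 0).
That gives (5*12 + 1)/(5*1 + 0) = 61/5.
Compare the errors: |x - 12/1| = |73*1 - 12*6|/(6*1) = 1/6, and |x - 61/5| = |73*5 - 61*6|/(6*5) = 1/30.
Cross-multiplying, 1*6 = 6 < 30 = 1*30, so 1/30 is smaller: the intermediate fraction 61/5 is closer to x than 12/1.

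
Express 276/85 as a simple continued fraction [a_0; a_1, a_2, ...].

Run the Euclidean algorithm on 276 and 85; the successive quotients are the partial quotients a_0, a_1, ... (each step inverts the fractional part left over by the previous one):
  276 = 3*85 + 21, so a_0 = 3.
  85 = 4*21 + 1, so a_1 = 4.
  21 = 21*1 + 0, so a_2 = 21.
The remainder reaches 0 after 3 divisions, so the expansion has 3 partial quotients, read off in order.

[3; 4, 21]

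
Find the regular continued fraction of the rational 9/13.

[0; 1, 2, 4]

Run the Euclidean algorithm on 9 and 13; the successive quotients are the partial quotients a_0, a_1, ... (each step inverts the fractional part left over by the previous one):
  9 = 0*13 + 9, so a_0 = 0.
  13 = 1*9 + 4, so a_1 = 1.
  9 = 2*4 + 1, so a_2 = 2.
  4 = 4*1 + 0, so a_3 = 4.
The remainder reaches 0 after 4 divisions, so the expansion has 4 partial quotients, read off in order.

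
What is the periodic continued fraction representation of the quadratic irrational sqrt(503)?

[22; (2, 2, 1, 21, 1, 2, 2, 44)]

Write x_i = (sqrt(503) + m_i)/d_i with (m_0, d_0) = (0, 1). a_0 = floor(sqrt(503)) = 22, since 22^2 = 484 <= 503 < 529 = 23^2.
Iterate m_{i+1} = d_i*a_i - m_i, d_{i+1} = (503 - m_{i+1}^2)/d_i, a_{i+1} = floor((a_0 + m_{i+1})/d_{i+1}):
  m_1 = 1*22 - 0 = 22, d_1 = (503 - 22^2)/1 = 19/1 = 19, a_1 = floor((22 + 22)/19) = 2.
  m_2 = 19*2 - 22 = 16, d_2 = (503 - 16^2)/19 = 247/19 = 13, a_2 = floor((22 + 16)/13) = 2.
  m_3 = 13*2 - 16 = 10, d_3 = (503 - 10^2)/13 = 403/13 = 31, a_3 = floor((22 + 10)/31) = 1.
  m_4 = 31*1 - 10 = 21, d_4 = (503 - 21^2)/31 = 62/31 = 2, a_4 = floor((22 + 21)/2) = 21.
  m_5 = 2*21 - 21 = 21, d_5 = (503 - 21^2)/2 = 62/2 = 31, a_5 = floor((22 + 21)/31) = 1.
  m_6 = 31*1 - 21 = 10, d_6 = (503 - 10^2)/31 = 403/31 = 13, a_6 = floor((22 + 10)/13) = 2.
  m_7 = 13*2 - 10 = 16, d_7 = (503 - 16^2)/13 = 247/13 = 19, a_7 = floor((22 + 16)/19) = 2.
  m_8 = 19*2 - 16 = 22, d_8 = (503 - 22^2)/19 = 19/19 = 1, a_8 = floor((22 + 22)/1) = 44.
  m_9 = 1*44 - 22 = 22, d_9 = (503 - 22^2)/1 = 19/1 = 19: (m_9, d_9) = (m_1, d_1) = (22, 19), so from here the quotients repeat a_1, ..., a_8; the period length is 8.
Hence the expansion of sqrt(503) is a_0 = 22 followed by the repeating block 2, 2, 1, 21, 1, 2, 2, 44 (period 8).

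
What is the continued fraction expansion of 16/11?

Run the Euclidean algorithm on 16 and 11; the successive quotients are the partial quotients a_0, a_1, ... (each step inverts the fractional part left over by the previous one):
  16 = 1*11 + 5, so a_0 = 1.
  11 = 2*5 + 1, so a_1 = 2.
  5 = 5*1 + 0, so a_2 = 5.
The remainder reaches 0 after 3 divisions, so the expansion has 3 partial quotients, read off in order.

[1; 2, 5]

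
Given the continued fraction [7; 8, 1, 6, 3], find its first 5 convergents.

7/1, 57/8, 64/9, 441/62, 1387/195

Using the convergent recurrence p_i = a_i*p_{i-1} + p_{i-2}, q_i = a_i*q_{i-1} + q_{i-2} with p_{-2}=0, p_{-1}=1, q_{-2}=1, q_{-1}=0:
  i=0: a_0=7, p_0 = 7*1 + 0 = 7, q_0 = 7*0 + 1 = 1.
  i=1: a_1=8, p_1 = 8*7 + 1 = 57, q_1 = 8*1 + 0 = 8.
  i=2: a_2=1, p_2 = 1*57 + 7 = 64, q_2 = 1*8 + 1 = 9.
  i=3: a_3=6, p_3 = 6*64 + 57 = 441, q_3 = 6*9 + 8 = 62.
  i=4: a_4=3, p_4 = 3*441 + 64 = 1387, q_4 = 3*62 + 9 = 195.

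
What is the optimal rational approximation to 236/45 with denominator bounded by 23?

21/4

Expand x = 236/45 as a continued fraction with the Euclidean algorithm:
  236 = 5*45 + 11, so a_0 = 5.
  45 = 4*11 + 1, so a_1 = 4.
  11 = 11*1 + 0, so a_2 = 11.
so x = [5; 4, 11].
Convergents (p_i = a_i*p_{i-1} + p_{i-2}, q_i = a_i*q_{i-1} + q_{i-2} with p_{-2}=0, p_{-1}=1, q_{-2}=1, q_{-1}=0), until the denominator exceeds 23:
  i=0: a_0=5, p_0 = 5*1 + 0 = 5, q_0 = 5*0 + 1 = 1.
  i=1: a_1=4, p_1 = 4*5 + 1 = 21, q_1 = 4*1 + 0 = 4.
  i=2: a_2=11, p_2 = 11*21 + 5 = 236, q_2 = 11*4 + 1 = 45.
q_2 = 45 > 23, so the last convergent with denominator <= 23 is p_1/q_1 = 21/4.
The closest fraction with denominator <= 23 is either p_1/q_1 or the intermediate fraction (k*p_1 + p_0)/(k*q_1 + q_0) with the largest k >= 1 whose denominator stays <= 23; these approach x as k grows, and every other convergent or intermediate fraction in range is farther away.
Largest k: floor((23 - q_0)/q_1) = floor((23 - 1)/4) = 5.
That gives (5*21 + 5)/(5*4 + 1) = 110/21.
Compare the errors: |x - 21/4| = |236*4 - 21*45|/(45*4) = 1/180, and |x - 110/21| = |236*21 - 110*45|/(45*21) = 6/945.
Cross-multiplying, 1*945 = 945 < 1080 = 6*180, so 1/180 is smaller: the convergent 21/4 is closer to x than 110/21.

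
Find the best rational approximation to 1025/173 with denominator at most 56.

237/40

Expand x = 1025/173 as a continued fraction with the Euclidean algorithm:
  1025 = 5*173 + 160, so a_0 = 5.
  173 = 1*160 + 13, so a_1 = 1.
  160 = 12*13 + 4, so a_2 = 12.
  13 = 3*4 + 1, so a_3 = 3.
  4 = 4*1 + 0, so a_4 = 4.
so x = [5; 1, 12, 3, 4].
Convergents (p_i = a_i*p_{i-1} + p_{i-2}, q_i = a_i*q_{i-1} + q_{i-2} with p_{-2}=0, p_{-1}=1, q_{-2}=1, q_{-1}=0), until the denominator exceeds 56:
  i=0: a_0=5, p_0 = 5*1 + 0 = 5, q_0 = 5*0 + 1 = 1.
  i=1: a_1=1, p_1 = 1*5 + 1 = 6, q_1 = 1*1 + 0 = 1.
  i=2: a_2=12, p_2 = 12*6 + 5 = 77, q_2 = 12*1 + 1 = 13.
  i=3: a_3=3, p_3 = 3*77 + 6 = 237, q_3 = 3*13 + 1 = 40.
  i=4: a_4=4, p_4 = 4*237 + 77 = 1025, q_4 = 4*40 + 13 = 173.
q_4 = 173 > 56, so the last convergent with denominator <= 56 is p_3/q_3 = 237/40.
The closest fraction with denominator <= 56 is either p_3/q_3 or the intermediate fraction (k*p_3 + p_2)/(k*q_3 + q_2) with the largest k >= 1 whose denominator stays <= 56; these approach x as k grows, and every other convergent or intermediate fraction in range is farther away.
Largest k: floor((56 - q_2)/q_3) = floor((56 - 13)/40) = 1.
That gives (1*237 + 77)/(1*40 + 13) = 314/53.
Compare the errors: |x - 237/40| = |1025*40 - 237*173|/(173*40) = 1/6920, and |x - 314/53| = |1025*53 - 314*173|/(173*53) = 3/9169.
Cross-multiplying, 1*9169 = 9169 < 20760 = 3*6920, so 1/6920 is smaller: the convergent 237/40 is closer to x than 314/53.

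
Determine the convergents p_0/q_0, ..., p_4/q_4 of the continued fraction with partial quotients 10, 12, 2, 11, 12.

10/1, 121/12, 252/25, 2893/287, 34968/3469

Using the convergent recurrence p_i = a_i*p_{i-1} + p_{i-2}, q_i = a_i*q_{i-1} + q_{i-2} with p_{-2}=0, p_{-1}=1, q_{-2}=1, q_{-1}=0:
  i=0: a_0=10, p_0 = 10*1 + 0 = 10, q_0 = 10*0 + 1 = 1.
  i=1: a_1=12, p_1 = 12*10 + 1 = 121, q_1 = 12*1 + 0 = 12.
  i=2: a_2=2, p_2 = 2*121 + 10 = 252, q_2 = 2*12 + 1 = 25.
  i=3: a_3=11, p_3 = 11*252 + 121 = 2893, q_3 = 11*25 + 12 = 287.
  i=4: a_4=12, p_4 = 12*2893 + 252 = 34968, q_4 = 12*287 + 25 = 3469.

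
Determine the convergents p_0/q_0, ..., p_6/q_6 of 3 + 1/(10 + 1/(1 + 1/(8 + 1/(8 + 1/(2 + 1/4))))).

3/1, 31/10, 34/11, 303/98, 2458/795, 5219/1688, 23334/7547

Using the convergent recurrence p_i = a_i*p_{i-1} + p_{i-2}, q_i = a_i*q_{i-1} + q_{i-2} with p_{-2}=0, p_{-1}=1, q_{-2}=1, q_{-1}=0:
  i=0: a_0=3, p_0 = 3*1 + 0 = 3, q_0 = 3*0 + 1 = 1.
  i=1: a_1=10, p_1 = 10*3 + 1 = 31, q_1 = 10*1 + 0 = 10.
  i=2: a_2=1, p_2 = 1*31 + 3 = 34, q_2 = 1*10 + 1 = 11.
  i=3: a_3=8, p_3 = 8*34 + 31 = 303, q_3 = 8*11 + 10 = 98.
  i=4: a_4=8, p_4 = 8*303 + 34 = 2458, q_4 = 8*98 + 11 = 795.
  i=5: a_5=2, p_5 = 2*2458 + 303 = 5219, q_5 = 2*795 + 98 = 1688.
  i=6: a_6=4, p_6 = 4*5219 + 2458 = 23334, q_6 = 4*1688 + 795 = 7547.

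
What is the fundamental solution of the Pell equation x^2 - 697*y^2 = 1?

First expand sqrt(697) as a continued fraction. With x_i = (sqrt(697) + m_i)/d_i and (m_0, d_0) = (0, 1): a_0 = floor(sqrt(697)) = 26, since 26^2 = 676 <= 697 < 729 = 27^2.
Iterate m_{i+1} = d_i*a_i - m_i, d_{i+1} = (697 - m_{i+1}^2)/d_i, a_{i+1} = floor((a_0 + m_{i+1})/d_{i+1}):
  m_1 = 1*26 - 0 = 26, d_1 = (697 - 26^2)/1 = 21/1 = 21, a_1 = floor((26 + 26)/21) = 2.
  m_2 = 21*2 - 26 = 16, d_2 = (697 - 16^2)/21 = 441/21 = 21, a_2 = floor((26 + 16)/21) = 2.
  m_3 = 21*2 - 16 = 26, d_3 = (697 - 26^2)/21 = 21/21 = 1, a_3 = floor((26 + 26)/1) = 52.
  m_4 = 1*52 - 26 = 26, d_4 = (697 - 26^2)/1 = 21/1 = 21: (m_4, d_4) = (m_1, d_1) = (26, 21), so from here the quotients repeat a_1, ..., a_3; the period length is 3.
So sqrt(697) = [26; (2, 2, 52)] with period length k = 3.
k is odd, so (p_{k-1}, q_{k-1}) only solves x^2 - 697y^2 = -1 and the fundamental solution of x^2 - 697y^2 = 1 is (p_{2k-1}, q_{2k-1}) = (p_5, q_5); compute convergents through index 5, running through the period twice.
Convergents (p_i = a_i*p_{i-1} + p_{i-2}, q_i = a_i*q_{i-1} + q_{i-2} with p_{-2}=0, p_{-1}=1, q_{-2}=1, q_{-1}=0):
  i=0: a_0=26, p_0 = 26*1 + 0 = 26, q_0 = 26*0 + 1 = 1.
  i=1: a_1=2, p_1 = 2*26 + 1 = 53, q_1 = 2*1 + 0 = 2.
  i=2: a_2=2, p_2 = 2*53 + 26 = 132, q_2 = 2*2 + 1 = 5.
  i=3: a_3=52, p_3 = 52*132 + 53 = 6917, q_3 = 52*5 + 2 = 262.
  i=4: a_4=2, p_4 = 2*6917 + 132 = 13966, q_4 = 2*262 + 5 = 529.
  i=5: a_5=2, p_5 = 2*13966 + 6917 = 34849, q_5 = 2*529 + 262 = 1320.
Indeed p_2^2 - 697*q_2^2 = 17424 - 17425 = -1, not +1.
Check: 34849^2 - 697*1320^2 = 1214452801 - 1214452800 = 1, so (x, y) = (34849, 1320) solves the equation, and by the theorem it is the least positive solution.

(x, y) = (34849, 1320)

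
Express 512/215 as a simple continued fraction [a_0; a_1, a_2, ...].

Run the Euclidean algorithm on 512 and 215; the successive quotients are the partial quotients a_0, a_1, ... (each step inverts the fractional part left over by the previous one):
  512 = 2*215 + 82, so a_0 = 2.
  215 = 2*82 + 51, so a_1 = 2.
  82 = 1*51 + 31, so a_2 = 1.
  51 = 1*31 + 20, so a_3 = 1.
  31 = 1*20 + 11, so a_4 = 1.
  20 = 1*11 + 9, so a_5 = 1.
  11 = 1*9 + 2, so a_6 = 1.
  9 = 4*2 + 1, so a_7 = 4.
  2 = 2*1 + 0, so a_8 = 2.
The remainder reaches 0 after 9 divisions, so the expansion has 9 partial quotients, read off in order.

[2; 2, 1, 1, 1, 1, 1, 4, 2]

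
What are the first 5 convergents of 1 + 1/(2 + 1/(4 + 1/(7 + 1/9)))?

1/1, 3/2, 13/9, 94/65, 859/594

Using the convergent recurrence p_i = a_i*p_{i-1} + p_{i-2}, q_i = a_i*q_{i-1} + q_{i-2} with p_{-2}=0, p_{-1}=1, q_{-2}=1, q_{-1}=0:
  i=0: a_0=1, p_0 = 1*1 + 0 = 1, q_0 = 1*0 + 1 = 1.
  i=1: a_1=2, p_1 = 2*1 + 1 = 3, q_1 = 2*1 + 0 = 2.
  i=2: a_2=4, p_2 = 4*3 + 1 = 13, q_2 = 4*2 + 1 = 9.
  i=3: a_3=7, p_3 = 7*13 + 3 = 94, q_3 = 7*9 + 2 = 65.
  i=4: a_4=9, p_4 = 9*94 + 13 = 859, q_4 = 9*65 + 9 = 594.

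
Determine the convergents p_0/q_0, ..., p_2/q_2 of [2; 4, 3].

Using the convergent recurrence p_i = a_i*p_{i-1} + p_{i-2}, q_i = a_i*q_{i-1} + q_{i-2} with p_{-2}=0, p_{-1}=1, q_{-2}=1, q_{-1}=0:
  i=0: a_0=2, p_0 = 2*1 + 0 = 2, q_0 = 2*0 + 1 = 1.
  i=1: a_1=4, p_1 = 4*2 + 1 = 9, q_1 = 4*1 + 0 = 4.
  i=2: a_2=3, p_2 = 3*9 + 2 = 29, q_2 = 3*4 + 1 = 13.

2/1, 9/4, 29/13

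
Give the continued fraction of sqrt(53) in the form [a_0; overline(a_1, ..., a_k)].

Write x_i = (sqrt(53) + m_i)/d_i with (m_0, d_0) = (0, 1). a_0 = floor(sqrt(53)) = 7, since 7^2 = 49 <= 53 < 64 = 8^2.
Iterate m_{i+1} = d_i*a_i - m_i, d_{i+1} = (53 - m_{i+1}^2)/d_i, a_{i+1} = floor((a_0 + m_{i+1})/d_{i+1}):
  m_1 = 1*7 - 0 = 7, d_1 = (53 - 7^2)/1 = 4/1 = 4, a_1 = floor((7 + 7)/4) = 3.
  m_2 = 4*3 - 7 = 5, d_2 = (53 - 5^2)/4 = 28/4 = 7, a_2 = floor((7 + 5)/7) = 1.
  m_3 = 7*1 - 5 = 2, d_3 = (53 - 2^2)/7 = 49/7 = 7, a_3 = floor((7 + 2)/7) = 1.
  m_4 = 7*1 - 2 = 5, d_4 = (53 - 5^2)/7 = 28/7 = 4, a_4 = floor((7 + 5)/4) = 3.
  m_5 = 4*3 - 5 = 7, d_5 = (53 - 7^2)/4 = 4/4 = 1, a_5 = floor((7 + 7)/1) = 14.
  m_6 = 1*14 - 7 = 7, d_6 = (53 - 7^2)/1 = 4/1 = 4: (m_6, d_6) = (m_1, d_1) = (7, 4), so from here the quotients repeat a_1, ..., a_5; the period length is 5.
Hence the expansion of sqrt(53) is a_0 = 7 followed by the repeating block 3, 1, 1, 3, 14 (period 5).

[7; overline(3, 1, 1, 3, 14)]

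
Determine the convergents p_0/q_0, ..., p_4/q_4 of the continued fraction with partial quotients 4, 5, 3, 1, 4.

4/1, 21/5, 67/16, 88/21, 419/100

Using the convergent recurrence p_i = a_i*p_{i-1} + p_{i-2}, q_i = a_i*q_{i-1} + q_{i-2} with p_{-2}=0, p_{-1}=1, q_{-2}=1, q_{-1}=0:
  i=0: a_0=4, p_0 = 4*1 + 0 = 4, q_0 = 4*0 + 1 = 1.
  i=1: a_1=5, p_1 = 5*4 + 1 = 21, q_1 = 5*1 + 0 = 5.
  i=2: a_2=3, p_2 = 3*21 + 4 = 67, q_2 = 3*5 + 1 = 16.
  i=3: a_3=1, p_3 = 1*67 + 21 = 88, q_3 = 1*16 + 5 = 21.
  i=4: a_4=4, p_4 = 4*88 + 67 = 419, q_4 = 4*21 + 16 = 100.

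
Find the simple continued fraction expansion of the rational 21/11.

Run the Euclidean algorithm on 21 and 11; the successive quotients are the partial quotients a_0, a_1, ... (each step inverts the fractional part left over by the previous one):
  21 = 1*11 + 10, so a_0 = 1.
  11 = 1*10 + 1, so a_1 = 1.
  10 = 10*1 + 0, so a_2 = 10.
The remainder reaches 0 after 3 divisions, so the expansion has 3 partial quotients, read off in order.

[1; 1, 10]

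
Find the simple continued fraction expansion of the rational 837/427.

[1; 1, 24, 8, 2]

Run the Euclidean algorithm on 837 and 427; the successive quotients are the partial quotients a_0, a_1, ... (each step inverts the fractional part left over by the previous one):
  837 = 1*427 + 410, so a_0 = 1.
  427 = 1*410 + 17, so a_1 = 1.
  410 = 24*17 + 2, so a_2 = 24.
  17 = 8*2 + 1, so a_3 = 8.
  2 = 2*1 + 0, so a_4 = 2.
The remainder reaches 0 after 5 divisions, so the expansion has 5 partial quotients, read off in order.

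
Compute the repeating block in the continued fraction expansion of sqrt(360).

[18; (1, 36)]

Write x_i = (sqrt(360) + m_i)/d_i with (m_0, d_0) = (0, 1). a_0 = floor(sqrt(360)) = 18, since 18^2 = 324 <= 360 < 361 = 19^2.
Iterate m_{i+1} = d_i*a_i - m_i, d_{i+1} = (360 - m_{i+1}^2)/d_i, a_{i+1} = floor((a_0 + m_{i+1})/d_{i+1}):
  m_1 = 1*18 - 0 = 18, d_1 = (360 - 18^2)/1 = 36/1 = 36, a_1 = floor((18 + 18)/36) = 1.
  m_2 = 36*1 - 18 = 18, d_2 = (360 - 18^2)/36 = 36/36 = 1, a_2 = floor((18 + 18)/1) = 36.
  m_3 = 1*36 - 18 = 18, d_3 = (360 - 18^2)/1 = 36/1 = 36: (m_3, d_3) = (m_1, d_1) = (18, 36), so from here the quotients repeat a_1, a_2; the period length is 2.
Hence the expansion of sqrt(360) is a_0 = 18 followed by the repeating block 1, 36 (period 2).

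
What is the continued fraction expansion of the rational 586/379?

[1; 1, 1, 4, 1, 10, 1, 2]

Run the Euclidean algorithm on 586 and 379; the successive quotients are the partial quotients a_0, a_1, ... (each step inverts the fractional part left over by the previous one):
  586 = 1*379 + 207, so a_0 = 1.
  379 = 1*207 + 172, so a_1 = 1.
  207 = 1*172 + 35, so a_2 = 1.
  172 = 4*35 + 32, so a_3 = 4.
  35 = 1*32 + 3, so a_4 = 1.
  32 = 10*3 + 2, so a_5 = 10.
  3 = 1*2 + 1, so a_6 = 1.
  2 = 2*1 + 0, so a_7 = 2.
The remainder reaches 0 after 8 divisions, so the expansion has 8 partial quotients, read off in order.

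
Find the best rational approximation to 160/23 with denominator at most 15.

104/15

Expand x = 160/23 as a continued fraction with the Euclidean algorithm:
  160 = 6*23 + 22, so a_0 = 6.
  23 = 1*22 + 1, so a_1 = 1.
  22 = 22*1 + 0, so a_2 = 22.
so x = [6; 1, 22].
Convergents (p_i = a_i*p_{i-1} + p_{i-2}, q_i = a_i*q_{i-1} + q_{i-2} with p_{-2}=0, p_{-1}=1, q_{-2}=1, q_{-1}=0), until the denominator exceeds 15:
  i=0: a_0=6, p_0 = 6*1 + 0 = 6, q_0 = 6*0 + 1 = 1.
  i=1: a_1=1, p_1 = 1*6 + 1 = 7, q_1 = 1*1 + 0 = 1.
  i=2: a_2=22, p_2 = 22*7 + 6 = 160, q_2 = 22*1 + 1 = 23.
q_2 = 23 > 15, so the last convergent with denominator <= 15 is p_1/q_1 = 7/1.
The closest fraction with denominator <= 15 is either p_1/q_1 or the intermediate fraction (k*p_1 + p_0)/(k*q_1 + q_0) with the largest k >= 1 whose denominator stays <= 15; these approach x as k grows, and every other convergent or intermediate fraction in range is farther away.
Largest k: floor((15 - q_0)/q_1) = floor((15 - 1)/1) = 14.
That gives (14*7 + 6)/(14*1 + 1) = 104/15.
Compare the errors: |x - 7/1| = |160*1 - 7*23|/(23*1) = 1/23, and |x - 104/15| = |160*15 - 104*23|/(23*15) = 8/345.
Cross-multiplying, 8*23 = 184 < 345 = 1*345, so 8/345 is smaller: the intermediate fraction 104/15 is closer to x than 7/1.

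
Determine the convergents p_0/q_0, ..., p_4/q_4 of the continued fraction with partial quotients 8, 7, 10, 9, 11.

Using the convergent recurrence p_i = a_i*p_{i-1} + p_{i-2}, q_i = a_i*q_{i-1} + q_{i-2} with p_{-2}=0, p_{-1}=1, q_{-2}=1, q_{-1}=0:
  i=0: a_0=8, p_0 = 8*1 + 0 = 8, q_0 = 8*0 + 1 = 1.
  i=1: a_1=7, p_1 = 7*8 + 1 = 57, q_1 = 7*1 + 0 = 7.
  i=2: a_2=10, p_2 = 10*57 + 8 = 578, q_2 = 10*7 + 1 = 71.
  i=3: a_3=9, p_3 = 9*578 + 57 = 5259, q_3 = 9*71 + 7 = 646.
  i=4: a_4=11, p_4 = 11*5259 + 578 = 58427, q_4 = 11*646 + 71 = 7177.

8/1, 57/7, 578/71, 5259/646, 58427/7177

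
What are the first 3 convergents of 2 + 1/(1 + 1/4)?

2/1, 3/1, 14/5

Using the convergent recurrence p_i = a_i*p_{i-1} + p_{i-2}, q_i = a_i*q_{i-1} + q_{i-2} with p_{-2}=0, p_{-1}=1, q_{-2}=1, q_{-1}=0:
  i=0: a_0=2, p_0 = 2*1 + 0 = 2, q_0 = 2*0 + 1 = 1.
  i=1: a_1=1, p_1 = 1*2 + 1 = 3, q_1 = 1*1 + 0 = 1.
  i=2: a_2=4, p_2 = 4*3 + 2 = 14, q_2 = 4*1 + 1 = 5.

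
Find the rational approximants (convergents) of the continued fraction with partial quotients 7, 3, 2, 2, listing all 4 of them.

Using the convergent recurrence p_i = a_i*p_{i-1} + p_{i-2}, q_i = a_i*q_{i-1} + q_{i-2} with p_{-2}=0, p_{-1}=1, q_{-2}=1, q_{-1}=0:
  i=0: a_0=7, p_0 = 7*1 + 0 = 7, q_0 = 7*0 + 1 = 1.
  i=1: a_1=3, p_1 = 3*7 + 1 = 22, q_1 = 3*1 + 0 = 3.
  i=2: a_2=2, p_2 = 2*22 + 7 = 51, q_2 = 2*3 + 1 = 7.
  i=3: a_3=2, p_3 = 2*51 + 22 = 124, q_3 = 2*7 + 3 = 17.

7/1, 22/3, 51/7, 124/17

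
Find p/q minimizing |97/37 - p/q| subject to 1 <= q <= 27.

55/21

Expand x = 97/37 as a continued fraction with the Euclidean algorithm:
  97 = 2*37 + 23, so a_0 = 2.
  37 = 1*23 + 14, so a_1 = 1.
  23 = 1*14 + 9, so a_2 = 1.
  14 = 1*9 + 5, so a_3 = 1.
  9 = 1*5 + 4, so a_4 = 1.
  5 = 1*4 + 1, so a_5 = 1.
  4 = 4*1 + 0, so a_6 = 4.
so x = [2; 1, 1, 1, 1, 1, 4].
Convergents (p_i = a_i*p_{i-1} + p_{i-2}, q_i = a_i*q_{i-1} + q_{i-2} with p_{-2}=0, p_{-1}=1, q_{-2}=1, q_{-1}=0), until the denominator exceeds 27:
  i=0: a_0=2, p_0 = 2*1 + 0 = 2, q_0 = 2*0 + 1 = 1.
  i=1: a_1=1, p_1 = 1*2 + 1 = 3, q_1 = 1*1 + 0 = 1.
  i=2: a_2=1, p_2 = 1*3 + 2 = 5, q_2 = 1*1 + 1 = 2.
  i=3: a_3=1, p_3 = 1*5 + 3 = 8, q_3 = 1*2 + 1 = 3.
  i=4: a_4=1, p_4 = 1*8 + 5 = 13, q_4 = 1*3 + 2 = 5.
  i=5: a_5=1, p_5 = 1*13 + 8 = 21, q_5 = 1*5 + 3 = 8.
  i=6: a_6=4, p_6 = 4*21 + 13 = 97, q_6 = 4*8 + 5 = 37.
q_6 = 37 > 27, so the last convergent with denominator <= 27 is p_5/q_5 = 21/8.
The closest fraction with denominator <= 27 is either p_5/q_5 or the intermediate fraction (k*p_5 + p_4)/(k*q_5 + q_4) with the largest k >= 1 whose denominator stays <= 27; these approach x as k grows, and every other convergent or intermediate fraction in range is farther away.
Largest k: floor((27 - q_4)/q_5) = floor((27 - 5)/8) = 2.
That gives (2*21 + 13)/(2*8 + 5) = 55/21.
Compare the errors: |x - 21/8| = |97*8 - 21*37|/(37*8) = 1/296, and |x - 55/21| = |97*21 - 55*37|/(37*21) = 2/777.
Cross-multiplying, 2*296 = 592 < 777 = 1*777, so 2/777 is smaller: the intermediate fraction 55/21 is closer to x than 21/8.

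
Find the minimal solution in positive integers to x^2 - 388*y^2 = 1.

(x, y) = (62809633, 3188676)

First expand sqrt(388) as a continued fraction. With x_i = (sqrt(388) + m_i)/d_i and (m_0, d_0) = (0, 1): a_0 = floor(sqrt(388)) = 19, since 19^2 = 361 <= 388 < 400 = 20^2.
Iterate m_{i+1} = d_i*a_i - m_i, d_{i+1} = (388 - m_{i+1}^2)/d_i, a_{i+1} = floor((a_0 + m_{i+1})/d_{i+1}):
  m_1 = 1*19 - 0 = 19, d_1 = (388 - 19^2)/1 = 27/1 = 27, a_1 = floor((19 + 19)/27) = 1.
  m_2 = 27*1 - 19 = 8, d_2 = (388 - 8^2)/27 = 324/27 = 12, a_2 = floor((19 + 8)/12) = 2.
  m_3 = 12*2 - 8 = 16, d_3 = (388 - 16^2)/12 = 132/12 = 11, a_3 = floor((19 + 16)/11) = 3.
  m_4 = 11*3 - 16 = 17, d_4 = (388 - 17^2)/11 = 99/11 = 9, a_4 = floor((19 + 17)/9) = 4.
  m_5 = 9*4 - 17 = 19, d_5 = (388 - 19^2)/9 = 27/9 = 3, a_5 = floor((19 + 19)/3) = 12.
  m_6 = 3*12 - 19 = 17, d_6 = (388 - 17^2)/3 = 99/3 = 33, a_6 = floor((19 + 17)/33) = 1.
  m_7 = 33*1 - 17 = 16, d_7 = (388 - 16^2)/33 = 132/33 = 4, a_7 = floor((19 + 16)/4) = 8.
  m_8 = 4*8 - 16 = 16, d_8 = (388 - 16^2)/4 = 132/4 = 33, a_8 = floor((19 + 16)/33) = 1.
  m_9 = 33*1 - 16 = 17, d_9 = (388 - 17^2)/33 = 99/33 = 3, a_9 = floor((19 + 17)/3) = 12.
  m_10 = 3*12 - 17 = 19, d_10 = (388 - 19^2)/3 = 27/3 = 9, a_10 = floor((19 + 19)/9) = 4.
  m_11 = 9*4 - 19 = 17, d_11 = (388 - 17^2)/9 = 99/9 = 11, a_11 = floor((19 + 17)/11) = 3.
  m_12 = 11*3 - 17 = 16, d_12 = (388 - 16^2)/11 = 132/11 = 12, a_12 = floor((19 + 16)/12) = 2.
  m_13 = 12*2 - 16 = 8, d_13 = (388 - 8^2)/12 = 324/12 = 27, a_13 = floor((19 + 8)/27) = 1.
  m_14 = 27*1 - 8 = 19, d_14 = (388 - 19^2)/27 = 27/27 = 1, a_14 = floor((19 + 19)/1) = 38.
  m_15 = 1*38 - 19 = 19, d_15 = (388 - 19^2)/1 = 27/1 = 27: (m_15, d_15) = (m_1, d_1) = (19, 27), so from here the quotients repeat a_1, ..., a_14; the period length is 14.
So sqrt(388) = [19; (1, 2, 3, 4, 12, 1, 8, 1, 12, 4, 3, 2, 1, 38)] with period length k = 14.
k is even, so the fundamental solution of x^2 - 388y^2 = 1 is (p_{k-1}, q_{k-1}) = (p_13, q_13); compute convergents through index 13.
Convergents (p_i = a_i*p_{i-1} + p_{i-2}, q_i = a_i*q_{i-1} + q_{i-2} with p_{-2}=0, p_{-1}=1, q_{-2}=1, q_{-1}=0):
  i=0: a_0=19, p_0 = 19*1 + 0 = 19, q_0 = 19*0 + 1 = 1.
  i=1: a_1=1, p_1 = 1*19 + 1 = 20, q_1 = 1*1 + 0 = 1.
  i=2: a_2=2, p_2 = 2*20 + 19 = 59, q_2 = 2*1 + 1 = 3.
  i=3: a_3=3, p_3 = 3*59 + 20 = 197, q_3 = 3*3 + 1 = 10.
  i=4: a_4=4, p_4 = 4*197 + 59 = 847, q_4 = 4*10 + 3 = 43.
  i=5: a_5=12, p_5 = 12*847 + 197 = 10361, q_5 = 12*43 + 10 = 526.
  i=6: a_6=1, p_6 = 1*10361 + 847 = 11208, q_6 = 1*526 + 43 = 569.
  i=7: a_7=8, p_7 = 8*11208 + 10361 = 100025, q_7 = 8*569 + 526 = 5078.
  i=8: a_8=1, p_8 = 1*100025 + 11208 = 111233, q_8 = 1*5078 + 569 = 5647.
  i=9: a_9=12, p_9 = 12*111233 + 100025 = 1434821, q_9 = 12*5647 + 5078 = 72842.
  i=10: a_10=4, p_10 = 4*1434821 + 111233 = 5850517, q_10 = 4*72842 + 5647 = 297015.
  i=11: a_11=3, p_11 = 3*5850517 + 1434821 = 18986372, q_11 = 3*297015 + 72842 = 963887.
  i=12: a_12=2, p_12 = 2*18986372 + 5850517 = 43823261, q_12 = 2*963887 + 297015 = 2224789.
  i=13: a_13=1, p_13 = 1*43823261 + 18986372 = 62809633, q_13 = 1*2224789 + 963887 = 3188676.
Check: 62809633^2 - 388*3188676^2 = 3945049997594689 - 3945049997594688 = 1, so (x, y) = (62809633, 3188676) solves the equation, and by the theorem it is the least positive solution.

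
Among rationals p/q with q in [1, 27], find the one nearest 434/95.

Expand x = 434/95 as a continued fraction with the Euclidean algorithm:
  434 = 4*95 + 54, so a_0 = 4.
  95 = 1*54 + 41, so a_1 = 1.
  54 = 1*41 + 13, so a_2 = 1.
  41 = 3*13 + 2, so a_3 = 3.
  13 = 6*2 + 1, so a_4 = 6.
  2 = 2*1 + 0, so a_5 = 2.
so x = [4; 1, 1, 3, 6, 2].
Convergents (p_i = a_i*p_{i-1} + p_{i-2}, q_i = a_i*q_{i-1} + q_{i-2} with p_{-2}=0, p_{-1}=1, q_{-2}=1, q_{-1}=0), until the denominator exceeds 27:
  i=0: a_0=4, p_0 = 4*1 + 0 = 4, q_0 = 4*0 + 1 = 1.
  i=1: a_1=1, p_1 = 1*4 + 1 = 5, q_1 = 1*1 + 0 = 1.
  i=2: a_2=1, p_2 = 1*5 + 4 = 9, q_2 = 1*1 + 1 = 2.
  i=3: a_3=3, p_3 = 3*9 + 5 = 32, q_3 = 3*2 + 1 = 7.
  i=4: a_4=6, p_4 = 6*32 + 9 = 201, q_4 = 6*7 + 2 = 44.
q_4 = 44 > 27, so the last convergent with denominator <= 27 is p_3/q_3 = 32/7.
The closest fraction with denominator <= 27 is either p_3/q_3 or the intermediate fraction (k*p_3 + p_2)/(k*q_3 + q_2) with the largest k >= 1 whose denominator stays <= 27; these approach x as k grows, and every other convergent or intermediate fraction in range is farther away.
Largest k: floor((27 - q_2)/q_3) = floor((27 - 2)/7) = 3.
That gives (3*32 + 9)/(3*7 + 2) = 105/23.
Compare the errors: |x - 32/7| = |434*7 - 32*95|/(95*7) = 2/665, and |x - 105/23| = |434*23 - 105*95|/(95*23) = 7/2185.
Cross-multiplying, 2*2185 = 4370 < 4655 = 7*665, so 2/665 is smaller: the convergent 32/7 is closer to x than 105/23.

32/7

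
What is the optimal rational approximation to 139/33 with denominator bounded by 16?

59/14

Expand x = 139/33 as a continued fraction with the Euclidean algorithm:
  139 = 4*33 + 7, so a_0 = 4.
  33 = 4*7 + 5, so a_1 = 4.
  7 = 1*5 + 2, so a_2 = 1.
  5 = 2*2 + 1, so a_3 = 2.
  2 = 2*1 + 0, so a_4 = 2.
so x = [4; 4, 1, 2, 2].
Convergents (p_i = a_i*p_{i-1} + p_{i-2}, q_i = a_i*q_{i-1} + q_{i-2} with p_{-2}=0, p_{-1}=1, q_{-2}=1, q_{-1}=0), until the denominator exceeds 16:
  i=0: a_0=4, p_0 = 4*1 + 0 = 4, q_0 = 4*0 + 1 = 1.
  i=1: a_1=4, p_1 = 4*4 + 1 = 17, q_1 = 4*1 + 0 = 4.
  i=2: a_2=1, p_2 = 1*17 + 4 = 21, q_2 = 1*4 + 1 = 5.
  i=3: a_3=2, p_3 = 2*21 + 17 = 59, q_3 = 2*5 + 4 = 14.
  i=4: a_4=2, p_4 = 2*59 + 21 = 139, q_4 = 2*14 + 5 = 33.
q_4 = 33 > 16, so the last convergent with denominator <= 16 is p_3/q_3 = 59/14.
The closest fraction with denominator <= 16 is either p_3/q_3 or the intermediate fraction (k*p_3 + p_2)/(k*q_3 + q_2) with the largest k >= 1 whose denominator stays <= 16; these approach x as k grows, and every other convergent or intermediate fraction in range is farther away.
Largest k: floor((16 - q_2)/q_3) = floor((16 - 5)/14) = 0.
Since k = 0, no intermediate fraction beyond p_3/q_3 has denominator <= 16, so the convergent 59/14 is the closest (its error is |139*14 - 59*33|/(33*14) = 1/462).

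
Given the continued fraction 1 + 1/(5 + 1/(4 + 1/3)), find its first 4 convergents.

1/1, 6/5, 25/21, 81/68

Using the convergent recurrence p_i = a_i*p_{i-1} + p_{i-2}, q_i = a_i*q_{i-1} + q_{i-2} with p_{-2}=0, p_{-1}=1, q_{-2}=1, q_{-1}=0:
  i=0: a_0=1, p_0 = 1*1 + 0 = 1, q_0 = 1*0 + 1 = 1.
  i=1: a_1=5, p_1 = 5*1 + 1 = 6, q_1 = 5*1 + 0 = 5.
  i=2: a_2=4, p_2 = 4*6 + 1 = 25, q_2 = 4*5 + 1 = 21.
  i=3: a_3=3, p_3 = 3*25 + 6 = 81, q_3 = 3*21 + 5 = 68.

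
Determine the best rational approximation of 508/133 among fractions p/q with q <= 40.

Expand x = 508/133 as a continued fraction with the Euclidean algorithm:
  508 = 3*133 + 109, so a_0 = 3.
  133 = 1*109 + 24, so a_1 = 1.
  109 = 4*24 + 13, so a_2 = 4.
  24 = 1*13 + 11, so a_3 = 1.
  13 = 1*11 + 2, so a_4 = 1.
  11 = 5*2 + 1, so a_5 = 5.
  2 = 2*1 + 0, so a_6 = 2.
so x = [3; 1, 4, 1, 1, 5, 2].
Convergents (p_i = a_i*p_{i-1} + p_{i-2}, q_i = a_i*q_{i-1} + q_{i-2} with p_{-2}=0, p_{-1}=1, q_{-2}=1, q_{-1}=0), until the denominator exceeds 40:
  i=0: a_0=3, p_0 = 3*1 + 0 = 3, q_0 = 3*0 + 1 = 1.
  i=1: a_1=1, p_1 = 1*3 + 1 = 4, q_1 = 1*1 + 0 = 1.
  i=2: a_2=4, p_2 = 4*4 + 3 = 19, q_2 = 4*1 + 1 = 5.
  i=3: a_3=1, p_3 = 1*19 + 4 = 23, q_3 = 1*5 + 1 = 6.
  i=4: a_4=1, p_4 = 1*23 + 19 = 42, q_4 = 1*6 + 5 = 11.
  i=5: a_5=5, p_5 = 5*42 + 23 = 233, q_5 = 5*11 + 6 = 61.
q_5 = 61 > 40, so the last convergent with denominator <= 40 is p_4/q_4 = 42/11.
The closest fraction with denominator <= 40 is either p_4/q_4 or the intermediate fraction (k*p_4 + p_3)/(k*q_4 + q_3) with the largest k >= 1 whose denominator stays <= 40; these approach x as k grows, and every other convergent or intermediate fraction in range is farther away.
Largest k: floor((40 - q_3)/q_4) = floor((40 - 6)/11) = 3.
That gives (3*42 + 23)/(3*11 + 6) = 149/39.
Compare the errors: |x - 42/11| = |508*11 - 42*133|/(133*11) = 2/1463, and |x - 149/39| = |508*39 - 149*133|/(133*39) = 5/5187.
Cross-multiplying, 5*1463 = 7315 < 10374 = 2*5187, so 5/5187 is smaller: the intermediate fraction 149/39 is closer to x than 42/11.

149/39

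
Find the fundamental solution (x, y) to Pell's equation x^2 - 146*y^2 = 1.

(x, y) = (145, 12)

First expand sqrt(146) as a continued fraction. With x_i = (sqrt(146) + m_i)/d_i and (m_0, d_0) = (0, 1): a_0 = floor(sqrt(146)) = 12, since 12^2 = 144 <= 146 < 169 = 13^2.
Iterate m_{i+1} = d_i*a_i - m_i, d_{i+1} = (146 - m_{i+1}^2)/d_i, a_{i+1} = floor((a_0 + m_{i+1})/d_{i+1}):
  m_1 = 1*12 - 0 = 12, d_1 = (146 - 12^2)/1 = 2/1 = 2, a_1 = floor((12 + 12)/2) = 12.
  m_2 = 2*12 - 12 = 12, d_2 = (146 - 12^2)/2 = 2/2 = 1, a_2 = floor((12 + 12)/1) = 24.
  m_3 = 1*24 - 12 = 12, d_3 = (146 - 12^2)/1 = 2/1 = 2: (m_3, d_3) = (m_1, d_1) = (12, 2), so from here the quotients repeat a_1, a_2; the period length is 2.
So sqrt(146) = [12; (12, 24)] with period length k = 2.
k is even, so the fundamental solution of x^2 - 146y^2 = 1 is (p_{k-1}, q_{k-1}) = (p_1, q_1); compute convergents through index 1.
Convergents (p_i = a_i*p_{i-1} + p_{i-2}, q_i = a_i*q_{i-1} + q_{i-2} with p_{-2}=0, p_{-1}=1, q_{-2}=1, q_{-1}=0):
  i=0: a_0=12, p_0 = 12*1 + 0 = 12, q_0 = 12*0 + 1 = 1.
  i=1: a_1=12, p_1 = 12*12 + 1 = 145, q_1 = 12*1 + 0 = 12.
Check: 145^2 - 146*12^2 = 21025 - 21024 = 1, so (x, y) = (145, 12) solves the equation, and by the theorem it is the least positive solution.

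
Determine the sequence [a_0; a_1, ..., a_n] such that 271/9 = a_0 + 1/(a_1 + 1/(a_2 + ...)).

[30; 9]

Run the Euclidean algorithm on 271 and 9; the successive quotients are the partial quotients a_0, a_1, ... (each step inverts the fractional part left over by the previous one):
  271 = 30*9 + 1, so a_0 = 30.
  9 = 9*1 + 0, so a_1 = 9.
The remainder reaches 0 after 2 divisions, so the expansion has 2 partial quotients, read off in order.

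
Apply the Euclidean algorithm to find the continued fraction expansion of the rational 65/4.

Run the Euclidean algorithm on 65 and 4; the successive quotients are the partial quotients a_0, a_1, ... (each step inverts the fractional part left over by the previous one):
  65 = 16*4 + 1, so a_0 = 16.
  4 = 4*1 + 0, so a_1 = 4.
The remainder reaches 0 after 2 divisions, so the expansion has 2 partial quotients, read off in order.

[16; 4]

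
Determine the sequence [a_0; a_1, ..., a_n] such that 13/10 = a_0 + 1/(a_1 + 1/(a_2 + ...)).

[1; 3, 3]

Run the Euclidean algorithm on 13 and 10; the successive quotients are the partial quotients a_0, a_1, ... (each step inverts the fractional part left over by the previous one):
  13 = 1*10 + 3, so a_0 = 1.
  10 = 3*3 + 1, so a_1 = 3.
  3 = 3*1 + 0, so a_2 = 3.
The remainder reaches 0 after 3 divisions, so the expansion has 3 partial quotients, read off in order.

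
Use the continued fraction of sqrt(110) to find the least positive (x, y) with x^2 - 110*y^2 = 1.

(x, y) = (21, 2)

First expand sqrt(110) as a continued fraction. With x_i = (sqrt(110) + m_i)/d_i and (m_0, d_0) = (0, 1): a_0 = floor(sqrt(110)) = 10, since 10^2 = 100 <= 110 < 121 = 11^2.
Iterate m_{i+1} = d_i*a_i - m_i, d_{i+1} = (110 - m_{i+1}^2)/d_i, a_{i+1} = floor((a_0 + m_{i+1})/d_{i+1}):
  m_1 = 1*10 - 0 = 10, d_1 = (110 - 10^2)/1 = 10/1 = 10, a_1 = floor((10 + 10)/10) = 2.
  m_2 = 10*2 - 10 = 10, d_2 = (110 - 10^2)/10 = 10/10 = 1, a_2 = floor((10 + 10)/1) = 20.
  m_3 = 1*20 - 10 = 10, d_3 = (110 - 10^2)/1 = 10/1 = 10: (m_3, d_3) = (m_1, d_1) = (10, 10), so from here the quotients repeat a_1, a_2; the period length is 2.
So sqrt(110) = [10; (2, 20)] with period length k = 2.
k is even, so the fundamental solution of x^2 - 110y^2 = 1 is (p_{k-1}, q_{k-1}) = (p_1, q_1); compute convergents through index 1.
Convergents (p_i = a_i*p_{i-1} + p_{i-2}, q_i = a_i*q_{i-1} + q_{i-2} with p_{-2}=0, p_{-1}=1, q_{-2}=1, q_{-1}=0):
  i=0: a_0=10, p_0 = 10*1 + 0 = 10, q_0 = 10*0 + 1 = 1.
  i=1: a_1=2, p_1 = 2*10 + 1 = 21, q_1 = 2*1 + 0 = 2.
Check: 21^2 - 110*2^2 = 441 - 440 = 1, so (x, y) = (21, 2) solves the equation, and by the theorem it is the least positive solution.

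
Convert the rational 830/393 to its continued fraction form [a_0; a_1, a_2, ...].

[2; 8, 1, 13, 1, 2]

Run the Euclidean algorithm on 830 and 393; the successive quotients are the partial quotients a_0, a_1, ... (each step inverts the fractional part left over by the previous one):
  830 = 2*393 + 44, so a_0 = 2.
  393 = 8*44 + 41, so a_1 = 8.
  44 = 1*41 + 3, so a_2 = 1.
  41 = 13*3 + 2, so a_3 = 13.
  3 = 1*2 + 1, so a_4 = 1.
  2 = 2*1 + 0, so a_5 = 2.
The remainder reaches 0 after 6 divisions, so the expansion has 6 partial quotients, read off in order.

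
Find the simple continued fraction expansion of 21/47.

Run the Euclidean algorithm on 21 and 47; the successive quotients are the partial quotients a_0, a_1, ... (each step inverts the fractional part left over by the previous one):
  21 = 0*47 + 21, so a_0 = 0.
  47 = 2*21 + 5, so a_1 = 2.
  21 = 4*5 + 1, so a_2 = 4.
  5 = 5*1 + 0, so a_3 = 5.
The remainder reaches 0 after 4 divisions, so the expansion has 4 partial quotients, read off in order.

[0; 2, 4, 5]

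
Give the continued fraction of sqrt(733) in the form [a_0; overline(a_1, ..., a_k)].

Write x_i = (sqrt(733) + m_i)/d_i with (m_0, d_0) = (0, 1). a_0 = floor(sqrt(733)) = 27, since 27^2 = 729 <= 733 < 784 = 28^2.
Iterate m_{i+1} = d_i*a_i - m_i, d_{i+1} = (733 - m_{i+1}^2)/d_i, a_{i+1} = floor((a_0 + m_{i+1})/d_{i+1}):
  m_1 = 1*27 - 0 = 27, d_1 = (733 - 27^2)/1 = 4/1 = 4, a_1 = floor((27 + 27)/4) = 13.
  m_2 = 4*13 - 27 = 25, d_2 = (733 - 25^2)/4 = 108/4 = 27, a_2 = floor((27 + 25)/27) = 1.
  m_3 = 27*1 - 25 = 2, d_3 = (733 - 2^2)/27 = 729/27 = 27, a_3 = floor((27 + 2)/27) = 1.
  m_4 = 27*1 - 2 = 25, d_4 = (733 - 25^2)/27 = 108/27 = 4, a_4 = floor((27 + 25)/4) = 13.
  m_5 = 4*13 - 25 = 27, d_5 = (733 - 27^2)/4 = 4/4 = 1, a_5 = floor((27 + 27)/1) = 54.
  m_6 = 1*54 - 27 = 27, d_6 = (733 - 27^2)/1 = 4/1 = 4: (m_6, d_6) = (m_1, d_1) = (27, 4), so from here the quotients repeat a_1, ..., a_5; the period length is 5.
Hence the expansion of sqrt(733) is a_0 = 27 followed by the repeating block 13, 1, 1, 13, 54 (period 5).

[27; overline(13, 1, 1, 13, 54)]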